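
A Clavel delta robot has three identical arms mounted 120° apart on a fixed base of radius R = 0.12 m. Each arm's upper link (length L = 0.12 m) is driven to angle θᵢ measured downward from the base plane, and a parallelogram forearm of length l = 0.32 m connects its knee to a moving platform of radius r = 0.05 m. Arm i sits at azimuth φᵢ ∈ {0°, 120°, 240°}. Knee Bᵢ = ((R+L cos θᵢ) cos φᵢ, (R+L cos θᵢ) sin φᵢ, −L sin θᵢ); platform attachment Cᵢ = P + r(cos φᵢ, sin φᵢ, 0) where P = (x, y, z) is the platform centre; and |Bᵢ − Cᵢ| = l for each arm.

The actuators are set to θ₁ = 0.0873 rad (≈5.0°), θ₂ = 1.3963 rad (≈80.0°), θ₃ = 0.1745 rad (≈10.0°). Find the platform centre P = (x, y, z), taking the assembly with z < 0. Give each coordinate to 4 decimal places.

φ1=0.0°: virtual centre (0.1895, 0.0000, -0.0105), radius l
arm 2 at φ=120.0°: e+L cos θ2 = 0.0908;  centre 2 = (-0.0454, 0.0787, -0.1182)
centre 3 = (0.1882·cos240.0°, 0.1882·sin240.0°, -0.0208) = (-0.0941, -0.1630, -0.0208)
eliminate P² terms by subtracting sphere 1 from 2 and 3
[-0.4699 0.1573 -0.2154]·P = -0.0138;  [-0.5673 -0.3259 -0.0207]·P = -0.0002
Cramer: x(z) = 0.0187-0.3031z;  y(z) = -0.0320+0.4639z
quadratic in z: (1.3071)z²+(0.0948)z+(-0.0721)=0, √Δ=0.6212 → z ∈ {-0.2739, 0.2013}; z = -0.2739 (taking z<0)
x = 0.1017, y = -0.1590

(0.1017, -0.1590, -0.2739)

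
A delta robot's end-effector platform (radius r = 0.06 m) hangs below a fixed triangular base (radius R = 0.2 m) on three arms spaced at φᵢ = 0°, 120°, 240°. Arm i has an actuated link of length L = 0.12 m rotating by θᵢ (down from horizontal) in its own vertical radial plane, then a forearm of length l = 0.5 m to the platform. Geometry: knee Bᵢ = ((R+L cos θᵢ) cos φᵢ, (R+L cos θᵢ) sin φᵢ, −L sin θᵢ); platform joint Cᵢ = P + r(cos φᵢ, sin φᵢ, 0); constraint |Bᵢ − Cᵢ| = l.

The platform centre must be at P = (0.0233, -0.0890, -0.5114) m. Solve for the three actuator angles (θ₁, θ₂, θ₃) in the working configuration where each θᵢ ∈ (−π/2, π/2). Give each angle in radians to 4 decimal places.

θ₁ = 0.6110, θ₂ = 1.0471, θ₃ = 0.4365

rotate P by −φ1: (0.0233, -0.0890, -0.5114)
  A=0.1167, B=-0.5114, C=(l²−L²−A²−y'²−z²)/(2L)=-0.1978
  √(A²+B²)=0.5245;  θ1 = -1.3464+1.9574 ≈ 0.6110
arm 2 (φ=120.0°): x'=-0.0887, y'=0.0243
  A cos θ + B sin θ = C:  0.2287·cos θ + -0.5114·sin θ = -0.3285
  γ=atan2(-0.5114,0.2287)=-1.1502;  ψ=arccos(-0.5864)=2.1974;  θ2=γ+ψ≈1.0471
arm 3 (φ=240.0°): x'=0.0654, y'=0.0647
  A=0.0746, B=-0.5114, C=(l²−L²−A²−y'²−z²)/(2L)=-0.1486
  √(A²+B²)=0.5168;  θ3 = -1.4260+1.8625 ≈ 0.4365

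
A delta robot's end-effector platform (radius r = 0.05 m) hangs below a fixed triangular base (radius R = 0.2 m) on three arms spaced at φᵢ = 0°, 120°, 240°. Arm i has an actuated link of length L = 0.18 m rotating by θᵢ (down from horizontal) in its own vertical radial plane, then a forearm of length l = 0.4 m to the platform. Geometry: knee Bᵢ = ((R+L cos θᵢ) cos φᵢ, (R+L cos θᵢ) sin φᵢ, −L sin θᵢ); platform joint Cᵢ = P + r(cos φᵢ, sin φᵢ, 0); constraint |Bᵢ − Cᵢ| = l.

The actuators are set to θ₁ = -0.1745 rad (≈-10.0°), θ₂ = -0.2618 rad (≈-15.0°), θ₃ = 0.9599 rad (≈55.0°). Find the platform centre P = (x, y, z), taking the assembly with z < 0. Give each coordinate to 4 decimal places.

S1 = (0.3273·cos0.0°, 0.3273·sin0.0°, 0.0313) = (0.3273, 0.0000, 0.0313)
arm 2 at φ=120.0°: e+L cos θ2 = 0.3239;  S2 = (-0.1619, 0.2805, 0.0466)
arm 3 at φ=240.0°: e+L cos θ3 = 0.2532;  S3 = (-0.1266, -0.2193, -0.1474)
|S₂|²−|S₁|² = -0.0010;  |S₃|²−|S₁|² = -0.0222
plane₁₂: -0.9784x+0.5610y+0.0307z = -0.0010
det = 0.9384;  x = 0.0138+-0.1993z,  y = 0.0222+-0.4023z
sphere 1 gives Az²+Bz+C=0 with A=1.2016, B=0.0446, C=-0.0602;  B²−4AC=0.2915;  roots -0.2432, 0.2061;  negative root z = -0.2432
x = 0.0622, y = 0.1200

(0.0622, 0.1200, -0.2432)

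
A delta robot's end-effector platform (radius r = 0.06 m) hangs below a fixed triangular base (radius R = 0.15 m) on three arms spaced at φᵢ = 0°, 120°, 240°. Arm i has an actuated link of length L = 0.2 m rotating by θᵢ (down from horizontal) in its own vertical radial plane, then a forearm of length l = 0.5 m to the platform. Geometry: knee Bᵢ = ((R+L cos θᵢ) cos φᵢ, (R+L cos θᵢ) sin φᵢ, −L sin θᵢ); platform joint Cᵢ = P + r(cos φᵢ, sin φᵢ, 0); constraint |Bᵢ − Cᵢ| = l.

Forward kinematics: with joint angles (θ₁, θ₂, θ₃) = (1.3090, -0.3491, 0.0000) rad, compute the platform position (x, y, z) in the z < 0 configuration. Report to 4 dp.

O1 = (0.1418·cos0.0°, 0.1418·sin0.0°, -0.1932) = (0.1418, 0.0000, -0.1932)
O2 = (0.2779·cos120.0°, 0.2779·sin120.0°, 0.0684) = (-0.1390, 0.2407, 0.0684)
O3 = (0.2900·cos240.0°, 0.2900·sin240.0°, 0.0000) = (-0.1450, -0.2511, 0.0000)
|O₂|²−|O₁|² = 0.0245;  |O₃|²−|O₁|² = 0.0267
plane₁₂: -0.5615x+0.4814y+0.5232z = 0.0245
det = 0.5581;  x = -0.0451+0.8041z,  y = -0.0017+-0.1490z
sphere 1 gives Az²+Bz+C=0 with A=1.6688, B=0.0864, C=-0.1778;  B²−4AC=1.1941;  roots -0.3533, 0.3015;  negative root z = -0.3533
x = -0.3292, y = 0.0510

(-0.3292, 0.0510, -0.3533)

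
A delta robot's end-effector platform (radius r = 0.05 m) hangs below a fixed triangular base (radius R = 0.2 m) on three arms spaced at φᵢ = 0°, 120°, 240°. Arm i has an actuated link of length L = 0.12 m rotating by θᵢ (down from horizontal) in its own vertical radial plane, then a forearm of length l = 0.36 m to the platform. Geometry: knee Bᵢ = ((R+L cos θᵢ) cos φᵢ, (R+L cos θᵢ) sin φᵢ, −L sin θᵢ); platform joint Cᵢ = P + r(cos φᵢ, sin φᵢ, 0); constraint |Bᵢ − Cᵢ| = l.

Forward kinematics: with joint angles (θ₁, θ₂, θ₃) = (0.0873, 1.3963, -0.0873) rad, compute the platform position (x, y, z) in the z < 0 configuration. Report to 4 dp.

centre 1 = (0.2695·cos0.0°, 0.2695·sin0.0°, -0.0105) = (0.2695, 0.0000, -0.0105)
centre 2 = (0.1708·cos120.0°, 0.1708·sin120.0°, -0.1182) = (-0.0854, 0.1479, -0.1182)
centre 3 = (0.2695·cos240.0°, 0.2695·sin240.0°, 0.0105) = (-0.1348, -0.2334, 0.0105)
subtract pairs → two planes through P
plane₁₂: -0.7099x+0.2959y+-0.2154z = -0.0296
Cramer: x(z) = 0.0242-0.1545z;  y(z) = -0.0420+0.3573z
sphere 1 gives Az²+Bz+C=0 with A=1.1515, B=0.0668, C=-0.0675;  B²−4AC=0.3156;  roots -0.2729, 0.2149;  negative root z = -0.2729
x = 0.0664, y = -0.1395

(0.0664, -0.1395, -0.2729)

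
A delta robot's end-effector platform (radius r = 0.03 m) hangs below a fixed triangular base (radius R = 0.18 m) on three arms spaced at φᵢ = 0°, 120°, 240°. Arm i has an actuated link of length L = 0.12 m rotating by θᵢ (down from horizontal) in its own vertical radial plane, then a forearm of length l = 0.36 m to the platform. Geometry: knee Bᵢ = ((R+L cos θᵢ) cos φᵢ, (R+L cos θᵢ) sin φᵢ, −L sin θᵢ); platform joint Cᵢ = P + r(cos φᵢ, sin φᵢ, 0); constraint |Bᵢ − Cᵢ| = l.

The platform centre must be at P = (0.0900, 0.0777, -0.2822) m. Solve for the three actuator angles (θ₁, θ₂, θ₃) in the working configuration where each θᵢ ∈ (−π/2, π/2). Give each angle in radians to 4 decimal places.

rotate P by −φ1: (0.0900, 0.0777, -0.2822)
  A cos θ + B sin θ = C:  0.0600·cos θ + -0.2822·sin θ = 0.1080
  θ1 = atan2(B,A) + arccos(C/0.2885) = -0.1743
rotate P by −φ2: (0.0223, -0.1168, -0.2822)
  e−x'=0.1277;  (l²−L²−(e−x')²−y'²−z²)/2L = 0.0234
  θ2 = atan2(B,A) + arccos(C/0.3098) = 0.3494
arm 3 (φ=240.0°): x'=-0.1123, y'=0.0391
  e−x'=0.2623;  (l²−L²−(e−x')²−y'²−z²)/2L = -0.1448
  √(A²+B²)=0.3853;  θ3 = -0.8219+1.9562 ≈ 1.1343

θ₁ = -0.1743, θ₂ = 0.3494, θ₃ = 1.1343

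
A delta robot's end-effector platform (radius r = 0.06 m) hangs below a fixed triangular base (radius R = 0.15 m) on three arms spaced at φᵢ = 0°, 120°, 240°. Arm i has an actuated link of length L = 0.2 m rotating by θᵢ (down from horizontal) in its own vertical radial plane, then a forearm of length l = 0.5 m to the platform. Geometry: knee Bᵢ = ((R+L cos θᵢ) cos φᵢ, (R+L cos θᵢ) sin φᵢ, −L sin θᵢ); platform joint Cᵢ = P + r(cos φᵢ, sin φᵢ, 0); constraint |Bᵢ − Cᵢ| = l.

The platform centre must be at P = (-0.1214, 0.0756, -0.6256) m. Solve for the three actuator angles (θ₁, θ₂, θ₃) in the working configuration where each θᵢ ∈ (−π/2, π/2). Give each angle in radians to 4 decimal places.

rotate P by −φ1: (-0.1214, 0.0756, -0.6256)
  e−x'=0.2114;  (l²−L²−(e−x')²−y'²−z²)/2L = -0.5795
  γ=atan2(-0.6256,0.2114)=-1.2449;  ψ=arccos(-0.8775)=2.6414;  θ1=γ+ψ≈1.3965
φ2=120.0° → target in arm frame (0.1262, 0.0673)
  A=-0.0362, B=-0.6256, C=(l²−L²−A²−y'²−z²)/(2L)=-0.4680
  θ2 = atan2(B,A) + arccos(C/0.6266) = 0.7856
φ3=240.0° → target in arm frame (-0.0048, -0.1429)
  A=0.0948, B=-0.6256, C=(l²−L²−A²−y'²−z²)/(2L)=-0.5270
  γ=atan2(-0.6256,0.0948)=-1.4205;  ψ=arccos(-0.8328)=2.5550;  θ3=γ+ψ≈1.1346

θ₁ = 1.3965, θ₂ = 0.7856, θ₃ = 1.1346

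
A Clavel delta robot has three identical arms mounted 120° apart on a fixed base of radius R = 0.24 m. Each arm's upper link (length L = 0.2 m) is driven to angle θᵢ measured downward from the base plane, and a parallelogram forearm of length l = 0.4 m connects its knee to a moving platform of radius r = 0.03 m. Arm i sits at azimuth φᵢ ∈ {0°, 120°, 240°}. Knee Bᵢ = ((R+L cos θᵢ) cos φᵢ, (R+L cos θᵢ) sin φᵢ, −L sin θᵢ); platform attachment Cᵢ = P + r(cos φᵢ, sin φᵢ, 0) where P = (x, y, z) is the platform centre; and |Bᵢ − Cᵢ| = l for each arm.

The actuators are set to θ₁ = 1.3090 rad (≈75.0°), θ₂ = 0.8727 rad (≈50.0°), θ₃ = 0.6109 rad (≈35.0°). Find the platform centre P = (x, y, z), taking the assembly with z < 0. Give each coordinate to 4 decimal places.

(-0.0941, -0.0326, -0.3728)

arm 1 at φ=0.0°: e+L cos θ1 = 0.2618;  S1 = (0.2618, 0.0000, -0.1932)
arm 2 at φ=120.0°: e+L cos θ2 = 0.3386;  S2 = (-0.1693, 0.2932, -0.1532)
S3 = (0.3738·cos240.0°, 0.3738·sin240.0°, -0.1147) = (-0.1869, -0.3237, -0.1147)
|S₂|²−|S₁|² = 0.0323;  |S₃|²−|S₁|² = 0.0471
linear system: -0.8621x+0.5864y = 0.0323−0.0799z; -0.8974x+-0.6475y = 0.0471−0.1569z
Cramer: x(z) = -0.0447+0.1326z;  y(z) = -0.0107+0.0586z
sphere 1 gives Az²+Bz+C=0 with A=1.0210, B=0.3038, C=-0.0286;  B²−4AC=0.2093;  roots -0.3728, 0.0752;  negative root z = -0.3728
x = -0.0941, y = -0.0326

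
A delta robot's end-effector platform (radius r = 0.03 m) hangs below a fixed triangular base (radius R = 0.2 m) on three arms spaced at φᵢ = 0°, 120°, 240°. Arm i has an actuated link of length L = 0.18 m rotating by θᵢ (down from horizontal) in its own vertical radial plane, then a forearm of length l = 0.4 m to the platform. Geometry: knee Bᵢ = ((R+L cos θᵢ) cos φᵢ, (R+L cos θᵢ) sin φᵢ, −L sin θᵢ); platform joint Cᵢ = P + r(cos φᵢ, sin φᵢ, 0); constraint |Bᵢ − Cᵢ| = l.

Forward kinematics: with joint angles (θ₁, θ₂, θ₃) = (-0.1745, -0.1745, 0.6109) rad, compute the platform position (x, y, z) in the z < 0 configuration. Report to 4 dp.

arm 1 at φ=0.0°: (R−r)+L cos θ1 = 0.3473;  S1 = (0.3473, 0.0000, 0.0313)
φ2=120.0°: virtual centre (-0.1736, 0.3007, 0.0313), radius l
arm 3 at φ=240.0°: (R−r)+L cos θ3 = 0.3174;  S3 = (-0.1587, -0.2749, -0.1032)
subtract pairs → two planes through P
linear system: -1.0418x+0.6015y = 0.0000−0.0000z; -1.0120x+-0.5498y = -0.0101−-0.2690z
det = 1.1815;  x = 0.0052+-0.1369z,  y = 0.0089+-0.2372z
quadratic in z: (1.0750)z²+(0.0270)z+(-0.0419)=0, √Δ=0.4254 → z ∈ {-0.2104, 0.1853}; z = -0.2104 (taking z<0)
x = 0.0340, y = 0.0588

(0.0340, 0.0588, -0.2104)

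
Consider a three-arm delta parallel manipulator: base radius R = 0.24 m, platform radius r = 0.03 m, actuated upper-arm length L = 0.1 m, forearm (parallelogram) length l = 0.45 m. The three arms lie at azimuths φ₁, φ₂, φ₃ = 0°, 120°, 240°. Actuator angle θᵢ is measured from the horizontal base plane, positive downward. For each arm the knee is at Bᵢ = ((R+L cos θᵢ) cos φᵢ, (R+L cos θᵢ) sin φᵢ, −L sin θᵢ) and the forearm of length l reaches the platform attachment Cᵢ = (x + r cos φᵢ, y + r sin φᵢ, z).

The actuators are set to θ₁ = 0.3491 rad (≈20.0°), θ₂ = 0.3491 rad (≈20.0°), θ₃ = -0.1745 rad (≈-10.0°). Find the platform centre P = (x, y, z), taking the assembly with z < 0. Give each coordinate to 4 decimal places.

(-0.0203, -0.0352, -0.3442)

φ1=0.0°: virtual centre (0.3040, 0.0000, -0.0342), radius l
centre 2 = (0.3040·cos120.0°, 0.3040·sin120.0°, -0.0342) = (-0.1520, 0.2632, -0.0342)
arm 3 at φ=240.0°: (R−r)+L cos θ3 = 0.3085;  centre 3 = (-0.1542, -0.2672, 0.0174)
subtract pairs → two planes through P
[-0.9119 0.5265 0.0000]·P = 0.0000;  [-0.9164 -0.5343 0.1031]·P = 0.0019
det = 0.9697;  x = -0.0010+0.0560z,  y = -0.0018+0.0970z
quadratic in z: (1.0125)z²+(0.0339)z+(-0.1083)=0, √Δ=0.6632 → z ∈ {-0.3442, 0.3107}; z = -0.3442 (taking z<0)
x = -0.0203, y = -0.0352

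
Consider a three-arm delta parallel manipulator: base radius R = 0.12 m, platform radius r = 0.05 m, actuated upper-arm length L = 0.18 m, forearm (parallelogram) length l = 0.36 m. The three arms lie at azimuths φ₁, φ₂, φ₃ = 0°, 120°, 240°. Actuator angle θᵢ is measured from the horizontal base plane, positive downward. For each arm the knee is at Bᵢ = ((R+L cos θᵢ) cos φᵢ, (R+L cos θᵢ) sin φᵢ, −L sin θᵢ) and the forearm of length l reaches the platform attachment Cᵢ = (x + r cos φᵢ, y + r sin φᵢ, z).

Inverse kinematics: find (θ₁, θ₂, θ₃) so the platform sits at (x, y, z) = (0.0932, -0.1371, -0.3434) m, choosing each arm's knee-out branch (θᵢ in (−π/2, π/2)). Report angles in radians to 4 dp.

rotate P by −φ1: (0.0932, -0.1371, -0.3434)
  e−x'=-0.0232;  (l²−L²−(e−x')²−y'²−z²)/2L = -0.1113
  θ1 = atan2(B,A) + arccos(C/0.3442) = 0.2618
arm 2 (φ=120.0°): x'=-0.1653, y'=-0.0122
  A cos θ + B sin θ = C:  0.2353·cos θ + -0.3434·sin θ = -0.2118
  γ=atan2(-0.3434,0.2353)=-0.9700;  ψ=arccos(-0.5088)=2.1046;  θ2=γ+ψ≈1.1346
φ3=240.0° → target in arm frame (0.0721, 0.1493)
  A cos θ + B sin θ = C:  -0.0021·cos θ + -0.3434·sin θ = -0.1195
  γ=atan2(-0.3434,-0.0021)=-1.5770;  ψ=arccos(-0.3479)=1.9261;  θ3=γ+ψ≈0.3491

θ₁ = 0.2618, θ₂ = 1.1346, θ₃ = 0.3491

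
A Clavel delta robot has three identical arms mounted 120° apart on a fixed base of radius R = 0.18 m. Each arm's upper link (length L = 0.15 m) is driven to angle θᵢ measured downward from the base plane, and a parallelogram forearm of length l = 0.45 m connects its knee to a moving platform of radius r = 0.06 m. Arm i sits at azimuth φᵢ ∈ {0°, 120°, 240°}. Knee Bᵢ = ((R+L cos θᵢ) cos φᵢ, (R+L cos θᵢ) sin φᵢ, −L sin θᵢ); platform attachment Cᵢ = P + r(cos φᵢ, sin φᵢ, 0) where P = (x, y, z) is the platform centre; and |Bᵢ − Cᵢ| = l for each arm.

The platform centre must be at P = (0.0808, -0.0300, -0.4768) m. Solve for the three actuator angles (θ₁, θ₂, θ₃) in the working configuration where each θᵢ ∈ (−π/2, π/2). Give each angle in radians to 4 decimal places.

θ₁ = 0.4362, θ₂ = 0.9599, θ₃ = 0.7854

rotate P by −φ1: (0.0808, -0.0300, -0.4768)
  A cos θ + B sin θ = C:  0.0392·cos θ + -0.4768·sin θ = -0.1659
  √(A²+B²)=0.4784;  θ1 = -1.4888+1.9250 ≈ 0.4362
arm 2 (φ=120.0°): x'=-0.0664, y'=-0.0550
  e−x'=0.1864;  (l²−L²−(e−x')²−y'²−z²)/2L = -0.2837
  √(A²+B²)=0.5119;  θ2 = -1.1982+2.1581 ≈ 0.9599
φ3=240.0° → target in arm frame (-0.0144, 0.0850)
  A cos θ + B sin θ = C:  0.1344·cos θ + -0.4768·sin θ = -0.2421
  γ=atan2(-0.4768,0.1344)=-1.2960;  ψ=arccos(-0.4887)=2.0814;  θ3=γ+ψ≈0.7854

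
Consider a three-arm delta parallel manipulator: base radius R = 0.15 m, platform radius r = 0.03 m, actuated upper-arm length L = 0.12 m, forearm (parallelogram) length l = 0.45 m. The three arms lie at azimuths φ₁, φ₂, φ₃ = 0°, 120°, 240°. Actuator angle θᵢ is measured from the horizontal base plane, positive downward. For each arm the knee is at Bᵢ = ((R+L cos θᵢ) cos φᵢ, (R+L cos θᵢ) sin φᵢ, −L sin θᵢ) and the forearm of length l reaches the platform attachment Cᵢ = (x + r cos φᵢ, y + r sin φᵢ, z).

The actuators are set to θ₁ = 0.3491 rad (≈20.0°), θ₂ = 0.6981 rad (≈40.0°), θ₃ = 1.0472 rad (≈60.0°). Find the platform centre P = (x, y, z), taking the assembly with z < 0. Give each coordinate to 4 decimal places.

(0.0848, 0.0518, -0.4628)

φ1=0.0°: virtual centre (0.2328, 0.0000, -0.0410), radius l
φ2=120.0°: virtual centre (-0.1060, 0.1835, -0.0771), radius l
φ3=240.0°: virtual centre (-0.0900, -0.1559, -0.1039), radius l
eliminate P² terms by subtracting sphere 1 from 2 and 3
[-0.6775 0.3671 -0.0722]·P = -0.0050;  [-0.6455 -0.3118 -0.1258]·P = -0.0127
Cramer: x(z) = 0.0139-0.1532z;  y(z) = 0.0119-0.0861z
quadratic in z: (1.0309)z²+(0.1471)z+(-0.1528)=0, √Δ=0.8072 → z ∈ {-0.4628, 0.3201}; z = -0.4628 (taking z<0)
x = 0.0848, y = 0.0518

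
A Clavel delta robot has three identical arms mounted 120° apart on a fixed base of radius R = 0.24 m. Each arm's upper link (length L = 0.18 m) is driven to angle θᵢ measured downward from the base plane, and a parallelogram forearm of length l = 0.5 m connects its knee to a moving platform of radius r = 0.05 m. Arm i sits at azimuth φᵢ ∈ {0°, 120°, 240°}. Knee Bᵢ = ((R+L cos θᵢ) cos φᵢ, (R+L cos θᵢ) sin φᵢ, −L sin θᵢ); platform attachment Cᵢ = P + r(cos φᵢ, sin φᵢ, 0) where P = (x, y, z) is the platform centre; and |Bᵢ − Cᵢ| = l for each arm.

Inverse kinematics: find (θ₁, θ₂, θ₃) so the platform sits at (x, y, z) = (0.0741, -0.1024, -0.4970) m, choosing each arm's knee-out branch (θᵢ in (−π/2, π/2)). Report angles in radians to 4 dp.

θ₁ = 0.5236, θ₂ = 1.2218, θ₃ = 0.6111

arm 1 (φ=0.0°): x'=0.0741, y'=-0.1024
  A cos θ + B sin θ = C:  0.1159·cos θ + -0.4970·sin θ = -0.1481
  √(A²+B²)=0.5103;  θ1 = -1.3417+1.8653 ≈ 0.5236
arm 2 (φ=120.0°): x'=-0.1257, y'=-0.0130
  A cos θ + B sin θ = C:  0.3157·cos θ + -0.4970·sin θ = -0.3591
  θ2 = atan2(B,A) + arccos(C/0.5888) = 1.2218
arm 3 (φ=240.0°): x'=0.0516, y'=0.1154
  e−x'=0.1384;  (l²−L²−(e−x')²−y'²−z²)/2L = -0.1718
  γ=atan2(-0.4970,0.1384)=-1.2993;  ψ=arccos(-0.3331)=1.9104;  θ3=γ+ψ≈0.6111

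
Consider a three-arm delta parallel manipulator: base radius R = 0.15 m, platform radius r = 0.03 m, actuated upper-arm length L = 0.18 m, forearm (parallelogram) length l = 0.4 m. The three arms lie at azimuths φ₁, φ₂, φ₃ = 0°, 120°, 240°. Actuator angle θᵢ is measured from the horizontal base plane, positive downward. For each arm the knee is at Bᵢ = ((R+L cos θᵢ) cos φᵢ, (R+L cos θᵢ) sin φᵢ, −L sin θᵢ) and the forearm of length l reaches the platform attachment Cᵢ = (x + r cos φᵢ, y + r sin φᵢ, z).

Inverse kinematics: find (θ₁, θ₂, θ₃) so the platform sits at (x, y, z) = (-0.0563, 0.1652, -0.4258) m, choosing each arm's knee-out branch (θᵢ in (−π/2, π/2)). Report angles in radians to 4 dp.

θ₁ = 1.1343, θ₂ = 0.2617, θ₃ = 1.3088

arm 1 (φ=0.0°): x'=-0.0563, y'=0.1652
  A=0.1763, B=-0.4258, C=(l²−L²−A²−y'²−z²)/(2L)=-0.3113
  θ1 = atan2(B,A) + arccos(C/0.4609) = 1.1343
φ2=120.0° → target in arm frame (0.1712, -0.0338)
  e−x'=-0.0512;  (l²−L²−(e−x')²−y'²−z²)/2L = -0.1597
  √(A²+B²)=0.4289;  θ2 = -1.6905+1.9522 ≈ 0.2617
rotate P by −φ3: (-0.1149, -0.1314, -0.4258)
  A cos θ + B sin θ = C:  0.2349·cos θ + -0.4258·sin θ = -0.3504
  θ3 = atan2(B,A) + arccos(C/0.4863) = 1.3088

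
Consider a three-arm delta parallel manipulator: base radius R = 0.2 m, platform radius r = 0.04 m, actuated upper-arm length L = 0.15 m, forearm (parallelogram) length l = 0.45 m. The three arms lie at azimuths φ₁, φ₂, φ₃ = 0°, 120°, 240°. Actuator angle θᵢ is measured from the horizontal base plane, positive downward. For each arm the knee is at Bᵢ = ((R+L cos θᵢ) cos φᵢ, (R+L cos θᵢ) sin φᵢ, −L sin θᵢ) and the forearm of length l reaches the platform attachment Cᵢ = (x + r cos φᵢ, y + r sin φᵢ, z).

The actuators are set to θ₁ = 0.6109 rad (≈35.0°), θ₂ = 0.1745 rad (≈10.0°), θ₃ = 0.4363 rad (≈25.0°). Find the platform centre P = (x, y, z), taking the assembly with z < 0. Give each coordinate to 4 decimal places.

φ1=0.0°: virtual centre (0.2829, 0.0000, -0.0860), radius l
centre 2 = (0.3077·cos120.0°, 0.3077·sin120.0°, -0.0260) = (-0.1539, 0.2665, -0.0260)
φ3=240.0°: virtual centre (-0.1480, -0.2563, -0.0634), radius l
subtract pairs → two planes through P
linear system: -0.8735x+0.5330y = 0.0080−0.1200z; -0.8617x+-0.5126y = 0.0042−0.0453z
Cramer: x(z) = -0.0070+0.0944z;  y(z) = 0.0035-0.0704z
sphere 1 gives Az²+Bz+C=0 with A=1.0139, B=0.1168, C=-0.1111;  B²−4AC=0.4642;  roots -0.3936, 0.2784;  negative root z = -0.3936
x = -0.0441, y = 0.0312

(-0.0441, 0.0312, -0.3936)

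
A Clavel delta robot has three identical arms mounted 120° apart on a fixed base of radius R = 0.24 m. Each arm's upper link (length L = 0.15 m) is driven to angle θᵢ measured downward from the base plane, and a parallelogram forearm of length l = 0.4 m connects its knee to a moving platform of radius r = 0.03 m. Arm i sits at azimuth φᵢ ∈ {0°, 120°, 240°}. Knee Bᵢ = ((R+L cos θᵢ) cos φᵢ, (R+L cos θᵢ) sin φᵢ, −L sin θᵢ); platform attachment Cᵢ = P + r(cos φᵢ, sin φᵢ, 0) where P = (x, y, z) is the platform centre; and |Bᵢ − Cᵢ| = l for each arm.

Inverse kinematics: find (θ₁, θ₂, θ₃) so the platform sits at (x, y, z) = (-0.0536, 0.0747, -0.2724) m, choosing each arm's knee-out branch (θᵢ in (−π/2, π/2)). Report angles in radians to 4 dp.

arm 1 (φ=0.0°): x'=-0.0536, y'=0.0747
  A cos θ + B sin θ = C:  0.2636·cos θ + -0.2724·sin θ = -0.0392
  √(A²+B²)=0.3791;  θ1 = -0.8018+1.6745 ≈ 0.8726
φ2=120.0° → target in arm frame (0.0915, 0.0091)
  A cos θ + B sin θ = C:  0.1185·cos θ + -0.2724·sin θ = 0.1639
  √(A²+B²)=0.2971;  θ2 = -1.1604+0.9863 ≈ -0.1741
φ3=240.0° → target in arm frame (-0.0379, -0.0838)
  A cos θ + B sin θ = C:  0.2479·cos θ + -0.2724·sin θ = -0.0172
  √(A²+B²)=0.3683;  θ3 = -0.8325+1.6176 ≈ 0.7851

θ₁ = 0.8726, θ₂ = -0.1741, θ₃ = 0.7851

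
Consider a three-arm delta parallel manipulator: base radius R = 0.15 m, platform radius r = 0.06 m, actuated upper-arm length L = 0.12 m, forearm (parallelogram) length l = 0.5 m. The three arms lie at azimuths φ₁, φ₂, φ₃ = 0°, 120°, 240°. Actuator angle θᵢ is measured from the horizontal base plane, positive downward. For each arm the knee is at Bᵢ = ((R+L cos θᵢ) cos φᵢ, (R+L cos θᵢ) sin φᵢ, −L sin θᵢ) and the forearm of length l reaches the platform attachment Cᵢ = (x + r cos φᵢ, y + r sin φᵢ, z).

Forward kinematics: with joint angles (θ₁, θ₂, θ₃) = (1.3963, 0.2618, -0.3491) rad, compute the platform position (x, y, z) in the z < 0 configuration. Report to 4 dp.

(-0.2810, -0.0854, -0.4167)

φ1=0.0°: virtual centre (0.1108, 0.0000, -0.1182), radius l
S2 = (0.2059·cos120.0°, 0.2059·sin120.0°, -0.0311) = (-0.1030, 0.1783, -0.0311)
S3 = (0.2028·cos240.0°, 0.2028·sin240.0°, 0.0410) = (-0.1014, -0.1756, 0.0410)
eliminate P² terms by subtracting sphere 1 from 2 and 3
plane₁₂: -0.4276x+0.3566y+0.1742z = 0.0171
Cramer: x(z) = -0.0395+0.5796z;  y(z) = 0.0006+0.2063z
into |P−S₁|² = l²: 1.3785z² + 0.0623z + -0.2134 = 0;  Δ = 1.1807;  z = -0.4167 or 0.3715 → z<0 root = -0.4167
x = -0.2810, y = -0.0854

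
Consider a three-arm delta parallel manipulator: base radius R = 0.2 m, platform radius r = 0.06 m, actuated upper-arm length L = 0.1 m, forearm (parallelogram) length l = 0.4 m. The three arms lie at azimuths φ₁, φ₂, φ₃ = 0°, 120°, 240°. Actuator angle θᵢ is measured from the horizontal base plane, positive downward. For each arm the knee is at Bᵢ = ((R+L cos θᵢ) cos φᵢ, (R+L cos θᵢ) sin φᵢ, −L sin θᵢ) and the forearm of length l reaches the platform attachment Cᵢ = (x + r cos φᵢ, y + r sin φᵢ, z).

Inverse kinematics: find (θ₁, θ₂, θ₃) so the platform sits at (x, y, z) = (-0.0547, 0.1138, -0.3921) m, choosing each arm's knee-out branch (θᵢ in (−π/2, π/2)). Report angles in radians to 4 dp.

θ₁ = 1.1342, θ₂ = 0.0873, θ₃ = 1.2214

φ1=0.0° → target in arm frame (-0.0547, 0.1138)
  A cos θ + B sin θ = C:  0.1947·cos θ + -0.3921·sin θ = -0.2730
  θ1 = atan2(B,A) + arccos(C/0.4378) = 1.1342
φ2=120.0° → target in arm frame (0.1259, -0.0095)
  A cos θ + B sin θ = C:  0.0141·cos θ + -0.3921·sin θ = -0.0202
  √(A²+B²)=0.3924;  θ2 = -1.5349+1.6222 ≈ 0.0873
arm 3 (φ=240.0°): x'=-0.0712, y'=-0.1043
  A=0.2112, B=-0.3921, C=(l²−L²−A²−y'²−z²)/(2L)=-0.2961
  θ3 = atan2(B,A) + arccos(C/0.4454) = 1.2214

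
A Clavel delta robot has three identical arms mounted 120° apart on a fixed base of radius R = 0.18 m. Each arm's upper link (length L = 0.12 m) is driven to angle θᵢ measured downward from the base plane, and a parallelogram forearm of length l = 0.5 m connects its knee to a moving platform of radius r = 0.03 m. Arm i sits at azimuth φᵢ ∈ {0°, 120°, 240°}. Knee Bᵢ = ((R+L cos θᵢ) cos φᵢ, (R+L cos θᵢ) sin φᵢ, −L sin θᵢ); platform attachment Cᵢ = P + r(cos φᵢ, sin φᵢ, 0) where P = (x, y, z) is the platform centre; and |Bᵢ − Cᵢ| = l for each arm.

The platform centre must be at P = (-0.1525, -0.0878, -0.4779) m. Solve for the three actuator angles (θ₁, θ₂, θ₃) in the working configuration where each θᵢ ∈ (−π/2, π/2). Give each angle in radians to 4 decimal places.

arm 1 (φ=0.0°): x'=-0.1525, y'=-0.0878
  A cos θ + B sin θ = C:  0.3025·cos θ + -0.4779·sin θ = -0.3833
  γ=atan2(-0.4779,0.3025)=-1.0065;  ψ=arccos(-0.6778)=2.3155;  θ1=γ+ψ≈1.3091
rotate P by −φ2: (0.0002, 0.1760, -0.4779)
  A cos θ + B sin θ = C:  0.1498·cos θ + -0.4779·sin θ = -0.1925
  √(A²+B²)=0.5008;  θ2 = -1.2671+1.9652 ≈ 0.6982
rotate P by −φ3: (0.1523, -0.0882, -0.4779)
  A=-0.0023, B=-0.4779, C=(l²−L²−A²−y'²−z²)/(2L)=-0.0024
  γ=atan2(-0.4779,-0.0023)=-1.5756;  ψ=arccos(-0.0049)=1.5757;  θ3=γ+ψ≈0.0002

θ₁ = 1.3091, θ₂ = 0.6982, θ₃ = 0.0002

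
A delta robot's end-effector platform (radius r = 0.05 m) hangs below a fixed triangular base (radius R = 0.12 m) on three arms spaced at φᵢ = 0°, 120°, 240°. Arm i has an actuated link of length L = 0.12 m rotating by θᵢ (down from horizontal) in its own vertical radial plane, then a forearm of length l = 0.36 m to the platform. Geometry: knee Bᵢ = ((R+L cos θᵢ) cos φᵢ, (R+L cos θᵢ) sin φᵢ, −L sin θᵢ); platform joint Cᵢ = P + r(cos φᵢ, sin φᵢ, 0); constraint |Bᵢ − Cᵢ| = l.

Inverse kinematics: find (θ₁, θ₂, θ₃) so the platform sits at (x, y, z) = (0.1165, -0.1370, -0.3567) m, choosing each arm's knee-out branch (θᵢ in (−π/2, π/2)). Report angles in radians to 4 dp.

θ₁ = 0.2622, θ₂ = 1.3966, θ₃ = 0.5238

arm 1 (φ=0.0°): x'=0.1165, y'=-0.1370
  A cos θ + B sin θ = C:  -0.0465·cos θ + -0.3567·sin θ = -0.1374
  γ=atan2(-0.3567,-0.0465)=-1.7004;  ψ=arccos(-0.3819)=1.9626;  θ1=γ+ψ≈0.2622
arm 2 (φ=120.0°): x'=-0.1769, y'=-0.0324
  A=0.2469, B=-0.3567, C=(l²−L²−A²−y'²−z²)/(2L)=-0.3085
  γ=atan2(-0.3567,0.2469)=-0.9653;  ψ=arccos(-0.7112)=2.3619;  θ2=γ+ψ≈1.3966
rotate P by −φ3: (0.0604, 0.1694, -0.3567)
  A=0.0096, B=-0.3567, C=(l²−L²−A²−y'²−z²)/(2L)=-0.1701
  θ3 = atan2(B,A) + arccos(C/0.3568) = 0.5238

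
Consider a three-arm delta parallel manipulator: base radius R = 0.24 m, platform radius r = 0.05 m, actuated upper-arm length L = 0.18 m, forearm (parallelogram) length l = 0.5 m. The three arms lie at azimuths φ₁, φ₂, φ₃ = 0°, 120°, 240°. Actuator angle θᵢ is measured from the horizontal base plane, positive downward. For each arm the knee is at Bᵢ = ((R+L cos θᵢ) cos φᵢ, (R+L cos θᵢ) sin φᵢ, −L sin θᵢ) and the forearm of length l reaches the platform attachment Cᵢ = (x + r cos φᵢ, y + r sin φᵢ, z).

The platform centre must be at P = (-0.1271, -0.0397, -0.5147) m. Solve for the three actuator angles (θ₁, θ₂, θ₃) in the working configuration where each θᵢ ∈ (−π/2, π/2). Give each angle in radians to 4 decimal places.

θ₁ = 1.3091, θ₂ = 0.7853, θ₃ = 0.5235

rotate P by −φ1: (-0.1271, -0.0397, -0.5147)
  e−x'=0.3171;  (l²−L²−(e−x')²−y'²−z²)/2L = -0.4151
  √(A²+B²)=0.6045;  θ1 = -1.0186+2.3277 ≈ 1.3091
rotate P by −φ2: (0.0292, 0.1299, -0.5147)
  A cos θ + B sin θ = C:  0.1608·cos θ + -0.5147·sin θ = -0.2502
  √(A²+B²)=0.5392;  θ2 = -1.2679+2.0532 ≈ 0.7853
arm 3 (φ=240.0°): x'=0.0979, y'=-0.0902
  A=0.0921, B=-0.5147, C=(l²−L²−A²−y'²−z²)/(2L)=-0.1776
  √(A²+B²)=0.5229;  θ3 = -1.3938+1.9173 ≈ 0.5235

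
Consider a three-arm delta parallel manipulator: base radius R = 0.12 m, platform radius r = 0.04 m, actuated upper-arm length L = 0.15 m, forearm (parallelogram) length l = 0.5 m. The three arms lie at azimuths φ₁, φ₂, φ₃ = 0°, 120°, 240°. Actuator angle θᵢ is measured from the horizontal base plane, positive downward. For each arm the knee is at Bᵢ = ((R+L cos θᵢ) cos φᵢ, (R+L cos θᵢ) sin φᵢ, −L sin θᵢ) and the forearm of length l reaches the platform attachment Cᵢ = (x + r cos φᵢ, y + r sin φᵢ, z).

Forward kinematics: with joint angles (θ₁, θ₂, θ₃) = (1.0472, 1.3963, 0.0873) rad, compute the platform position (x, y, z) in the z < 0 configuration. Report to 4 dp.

φ1=0.0°: virtual centre (0.1550, 0.0000, -0.1299), radius l
S2 = (0.1060·cos120.0°, 0.1060·sin120.0°, -0.1477) = (-0.0530, 0.0918, -0.1477)
S3 = (0.2294·cos240.0°, 0.2294·sin240.0°, -0.0131) = (-0.1147, -0.1987, -0.0131)
subtract pairs → two planes through P
[-0.4160 0.1837 -0.0356]·P = -0.0078;  [-0.5394 -0.3974 0.2337]·P = 0.0119
det = 0.2644;  x = 0.0035+0.1087z,  y = -0.0347+0.4404z
sphere 1 gives Az²+Bz+C=0 with A=1.2057, B=0.1963, C=-0.2090;  B²−4AC=1.0464;  roots -0.5056, 0.3428;  negative root z = -0.5056
x = -0.0515, y = -0.2574

(-0.0515, -0.2574, -0.5056)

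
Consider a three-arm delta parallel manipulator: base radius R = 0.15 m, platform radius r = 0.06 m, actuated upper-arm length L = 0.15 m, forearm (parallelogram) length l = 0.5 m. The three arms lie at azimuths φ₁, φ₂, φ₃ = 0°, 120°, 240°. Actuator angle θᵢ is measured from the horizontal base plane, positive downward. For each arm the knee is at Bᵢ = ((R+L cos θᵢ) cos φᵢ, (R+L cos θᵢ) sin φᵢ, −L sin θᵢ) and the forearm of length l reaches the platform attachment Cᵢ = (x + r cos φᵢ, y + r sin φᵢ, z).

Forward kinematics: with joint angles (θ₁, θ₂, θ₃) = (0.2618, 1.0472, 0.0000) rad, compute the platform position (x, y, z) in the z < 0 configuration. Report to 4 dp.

(0.0640, -0.1982, -0.4648)

φ1=0.0°: virtual centre (0.2349, 0.0000, -0.0388), radius l
centre 2 = (0.1650·cos120.0°, 0.1650·sin120.0°, -0.1299) = (-0.0825, 0.1429, -0.1299)
φ3=240.0°: virtual centre (-0.1200, -0.2078, 0.0000), radius l
subtract pairs → two planes through P
linear system: -0.6348x+0.2858y = -0.0126−-0.1822z; -0.7098x+-0.4157y = 0.0009−0.0776z
det = 0.4667;  x = 0.0106+-0.1147z,  y = -0.0204+0.3826z
quadratic in z: (1.1596)z²+(0.1135)z+(-0.1978)=0, √Δ=0.9645 → z ∈ {-0.4648, 0.3670}; z = -0.4648 (taking z<0)
x = 0.0640, y = -0.1982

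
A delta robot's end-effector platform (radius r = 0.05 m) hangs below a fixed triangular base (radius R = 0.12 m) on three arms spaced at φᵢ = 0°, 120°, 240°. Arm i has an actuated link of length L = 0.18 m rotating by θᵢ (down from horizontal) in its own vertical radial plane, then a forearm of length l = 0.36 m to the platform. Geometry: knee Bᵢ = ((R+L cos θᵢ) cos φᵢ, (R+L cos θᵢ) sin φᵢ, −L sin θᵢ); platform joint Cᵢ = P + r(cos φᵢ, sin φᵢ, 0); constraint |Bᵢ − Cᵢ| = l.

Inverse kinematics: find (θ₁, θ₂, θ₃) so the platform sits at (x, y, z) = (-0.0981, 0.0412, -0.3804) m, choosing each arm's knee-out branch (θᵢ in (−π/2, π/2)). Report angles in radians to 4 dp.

rotate P by −φ1: (-0.0981, 0.0412, -0.3804)
  A cos θ + B sin θ = C:  0.1681·cos θ + -0.3804·sin θ = -0.2152
  √(A²+B²)=0.4159;  θ1 = -1.1547+2.1146 ≈ 0.9599
φ2=120.0° → target in arm frame (0.0847, 0.0644)
  A=-0.0147, B=-0.3804, C=(l²−L²−A²−y'²−z²)/(2L)=-0.1441
  θ2 = atan2(B,A) + arccos(C/0.3807) = 0.3494
arm 3 (φ=240.0°): x'=0.0134, y'=-0.1056
  e−x'=0.0566;  (l²−L²−(e−x')²−y'²−z²)/2L = -0.1718
  θ3 = atan2(B,A) + arccos(C/0.3846) = 0.6109

θ₁ = 0.9599, θ₂ = 0.3494, θ₃ = 0.6109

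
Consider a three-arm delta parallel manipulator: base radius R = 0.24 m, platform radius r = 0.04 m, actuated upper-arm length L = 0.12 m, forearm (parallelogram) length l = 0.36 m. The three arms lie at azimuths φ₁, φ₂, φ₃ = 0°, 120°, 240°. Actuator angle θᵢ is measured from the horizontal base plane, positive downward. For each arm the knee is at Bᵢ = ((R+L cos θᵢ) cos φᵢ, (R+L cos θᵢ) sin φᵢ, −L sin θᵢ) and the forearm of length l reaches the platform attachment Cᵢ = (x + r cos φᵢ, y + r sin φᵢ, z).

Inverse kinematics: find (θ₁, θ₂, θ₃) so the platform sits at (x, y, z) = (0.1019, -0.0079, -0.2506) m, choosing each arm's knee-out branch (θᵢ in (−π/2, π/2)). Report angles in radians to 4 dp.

θ₁ = -0.3495, θ₂ = 1.0473, θ₃ = 0.9602

rotate P by −φ1: (0.1019, -0.0079, -0.2506)
  A cos θ + B sin θ = C:  0.0981·cos θ + -0.2506·sin θ = 0.1780
  √(A²+B²)=0.2691;  θ1 = -1.1977+0.8482 ≈ -0.3495
φ2=120.0° → target in arm frame (-0.0578, -0.0843)
  A cos θ + B sin θ = C:  0.2578·cos θ + -0.2506·sin θ = -0.0882
  √(A²+B²)=0.3595;  θ2 = -0.7713+1.8186 ≈ 1.0473
arm 3 (φ=240.0°): x'=-0.0441, y'=0.0922
  A cos θ + B sin θ = C:  0.2441·cos θ + -0.2506·sin θ = -0.0654
  γ=atan2(-0.2506,0.2441)=-0.7985;  ψ=arccos(-0.1869)=1.7588;  θ3=γ+ψ≈0.9602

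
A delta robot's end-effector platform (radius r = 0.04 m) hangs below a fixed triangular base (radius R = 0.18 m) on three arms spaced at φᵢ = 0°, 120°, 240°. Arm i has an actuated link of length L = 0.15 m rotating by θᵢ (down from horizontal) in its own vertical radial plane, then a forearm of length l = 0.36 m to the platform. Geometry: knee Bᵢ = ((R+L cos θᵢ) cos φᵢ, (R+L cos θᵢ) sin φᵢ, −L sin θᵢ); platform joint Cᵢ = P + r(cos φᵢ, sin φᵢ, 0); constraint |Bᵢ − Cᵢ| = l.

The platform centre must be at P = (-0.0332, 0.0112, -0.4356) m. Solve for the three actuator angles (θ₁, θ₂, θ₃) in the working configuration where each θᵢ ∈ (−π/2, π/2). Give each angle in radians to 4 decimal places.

rotate P by −φ1: (-0.0332, 0.0112, -0.4356)
  A cos θ + B sin θ = C:  0.1732·cos θ + -0.4356·sin θ = -0.3759
  γ=atan2(-0.4356,0.1732)=-1.1923;  ψ=arccos(-0.8019)=2.5013;  θ1=γ+ψ≈1.3089
rotate P by −φ2: (0.0263, 0.0232, -0.4356)
  e−x'=0.1137;  (l²−L²−(e−x')²−y'²−z²)/2L = -0.3204
  γ=atan2(-0.4356,0.1137)=-1.3155;  ψ=arccos(-0.7116)=2.3626;  θ2=γ+ψ≈1.0471
φ3=240.0° → target in arm frame (0.0069, -0.0344)
  A cos θ + B sin θ = C:  0.1331·cos θ + -0.4356·sin θ = -0.3385
  γ=atan2(-0.4356,0.1331)=-1.2743;  ψ=arccos(-0.7431)=2.4085;  θ3=γ+ψ≈1.1343

θ₁ = 1.3089, θ₂ = 1.0471, θ₃ = 1.1343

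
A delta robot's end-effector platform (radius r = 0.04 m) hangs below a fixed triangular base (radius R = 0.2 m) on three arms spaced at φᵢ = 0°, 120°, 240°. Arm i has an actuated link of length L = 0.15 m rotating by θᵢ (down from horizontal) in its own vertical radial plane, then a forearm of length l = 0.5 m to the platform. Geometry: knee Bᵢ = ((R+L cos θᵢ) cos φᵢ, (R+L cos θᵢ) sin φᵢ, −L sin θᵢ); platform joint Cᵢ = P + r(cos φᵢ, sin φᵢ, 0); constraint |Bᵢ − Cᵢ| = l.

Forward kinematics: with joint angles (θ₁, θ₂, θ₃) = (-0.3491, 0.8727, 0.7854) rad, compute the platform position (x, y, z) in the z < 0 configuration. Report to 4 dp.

arm 1 at φ=0.0°: ρ1 = 0.3010;  O1 = (0.3010, 0.0000, 0.0513)
φ2=120.0°: virtual centre (-0.1282, 0.2221, -0.1149), radius l
arm 3 at φ=240.0°: ρ3 = 0.2661;  O3 = (-0.1330, -0.2304, -0.1061)
eliminate P² terms by subtracting sphere 1 from 2 and 3
[-0.8583 0.4441 -0.3324]·P = -0.0143;  [-0.8680 -0.4608 -0.3147]·P = -0.0112
det = 0.7810;  x = 0.0148+-0.3751z,  y = -0.0036+0.0235z
quadratic in z: (1.1413)z²+(0.1119)z+(-0.1654)=0, √Δ=0.8762 → z ∈ {-0.4329, 0.3349}; z = -0.4329 (taking z<0)
x = 0.1772, y = -0.0138

(0.1772, -0.0138, -0.4329)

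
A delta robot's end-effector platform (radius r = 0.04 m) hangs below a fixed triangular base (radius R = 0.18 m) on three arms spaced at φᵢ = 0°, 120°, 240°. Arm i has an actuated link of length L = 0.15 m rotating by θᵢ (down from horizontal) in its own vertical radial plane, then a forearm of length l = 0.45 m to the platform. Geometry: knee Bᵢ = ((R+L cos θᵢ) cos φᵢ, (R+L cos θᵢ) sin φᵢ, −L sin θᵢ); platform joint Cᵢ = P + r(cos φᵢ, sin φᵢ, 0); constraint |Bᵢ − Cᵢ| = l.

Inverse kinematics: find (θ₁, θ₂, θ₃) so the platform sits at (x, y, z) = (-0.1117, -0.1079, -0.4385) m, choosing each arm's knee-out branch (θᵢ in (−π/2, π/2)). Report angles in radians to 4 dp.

θ₁ = 1.1342, θ₂ = 0.8727, θ₃ = 0.0869

arm 1 (φ=0.0°): x'=-0.1117, y'=-0.1079
  e−x'=0.2517;  (l²−L²−(e−x')²−y'²−z²)/2L = -0.2909
  γ=atan2(-0.4385,0.2517)=-1.0497;  ψ=arccos(-0.5754)=2.1839;  θ1=γ+ψ≈1.1342
rotate P by −φ2: (-0.0376, 0.1507, -0.4385)
  A=0.1776, B=-0.4385, C=(l²−L²−A²−y'²−z²)/(2L)=-0.2218
  √(A²+B²)=0.4731;  θ2 = -1.1860+2.0587 ≈ 0.8727
φ3=240.0° → target in arm frame (0.1493, -0.0428)
  A cos θ + B sin θ = C:  -0.0093·cos θ + -0.4385·sin θ = -0.0473
  √(A²+B²)=0.4386;  θ3 = -1.5920+1.6789 ≈ 0.0869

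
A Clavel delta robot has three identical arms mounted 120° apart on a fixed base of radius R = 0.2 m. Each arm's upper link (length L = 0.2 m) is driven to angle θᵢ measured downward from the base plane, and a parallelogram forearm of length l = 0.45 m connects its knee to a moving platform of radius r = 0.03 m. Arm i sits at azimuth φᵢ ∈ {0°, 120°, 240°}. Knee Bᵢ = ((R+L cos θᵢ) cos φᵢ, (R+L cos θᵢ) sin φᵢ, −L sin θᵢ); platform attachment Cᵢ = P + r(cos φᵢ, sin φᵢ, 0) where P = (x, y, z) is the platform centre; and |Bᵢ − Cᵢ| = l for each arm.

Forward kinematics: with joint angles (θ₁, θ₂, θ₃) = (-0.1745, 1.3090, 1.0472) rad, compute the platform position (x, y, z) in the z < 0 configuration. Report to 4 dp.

φ1=0.0°: virtual centre (0.3670, 0.0000, 0.0347), radius l
φ2=120.0°: virtual centre (-0.1109, 0.1921, -0.1932), radius l
φ3=240.0°: virtual centre (-0.1350, -0.2338, -0.1732), radius l
eliminate P² terms by subtracting sphere 1 from 2 and 3
plane₁₂: -0.9557x+0.3841y+-0.4558z = -0.0494
det = 0.8325;  x = 0.0429+-0.4479z,  y = -0.0217+0.0723z
sphere 1 gives Az²+Bz+C=0 with A=1.2058, B=0.2177, C=-0.0958;  B²−4AC=0.5096;  roots -0.3863, 0.2057;  negative root z = -0.3863
x = 0.2160, y = -0.0496

(0.2160, -0.0496, -0.3863)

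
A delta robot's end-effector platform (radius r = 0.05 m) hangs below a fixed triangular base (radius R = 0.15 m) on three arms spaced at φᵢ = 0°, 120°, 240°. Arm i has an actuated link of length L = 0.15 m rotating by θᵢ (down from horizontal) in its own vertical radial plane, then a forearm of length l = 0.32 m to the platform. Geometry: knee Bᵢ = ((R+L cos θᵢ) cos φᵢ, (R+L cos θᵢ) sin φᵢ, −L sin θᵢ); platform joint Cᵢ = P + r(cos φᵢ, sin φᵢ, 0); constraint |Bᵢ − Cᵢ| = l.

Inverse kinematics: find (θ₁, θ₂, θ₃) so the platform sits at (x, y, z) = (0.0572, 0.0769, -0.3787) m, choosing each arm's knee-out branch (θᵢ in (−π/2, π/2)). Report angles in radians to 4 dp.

φ1=0.0° → target in arm frame (0.0572, 0.0769)
  e−x'=0.0428;  (l²−L²−(e−x')²−y'²−z²)/2L = -0.2375
  γ=atan2(-0.3787,0.0428)=-1.4583;  ψ=arccos(-0.6233)=2.2437;  θ1=γ+ψ≈0.7854
rotate P by −φ2: (0.0380, -0.0880, -0.3787)
  e−x'=0.0620;  (l²−L²−(e−x')²−y'²−z²)/2L = -0.2503
  θ2 = atan2(B,A) + arccos(C/0.3837) = 0.8730
arm 3 (φ=240.0°): x'=-0.0952, y'=0.0111
  e−x'=0.1952;  (l²−L²−(e−x')²−y'²−z²)/2L = -0.3391
  γ=atan2(-0.3787,0.1952)=-1.0949;  ψ=arccos(-0.7960)=2.4914;  θ3=γ+ψ≈1.3966

θ₁ = 0.7854, θ₂ = 0.8730, θ₃ = 1.3966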